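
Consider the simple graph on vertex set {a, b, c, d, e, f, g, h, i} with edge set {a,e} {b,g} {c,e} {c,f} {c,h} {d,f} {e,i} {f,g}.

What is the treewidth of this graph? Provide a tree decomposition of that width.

Each bag holds 2 vertices, so the decomposition has width 1, which upper-bounds the treewidth. G has an edge, so its treewidth is at least 1. Hence tw(G) = 1 exactly.

Treewidth 1.
One optimal decomposition is:
Bags: B1 = {c, e}  B2 = {c, h}  B3 = {c, f}  B4 = {e, i}  B5 = {a, e}  B6 = {f, g}  B7 = {b, g}  B8 = {d, f}
Tree: B1–B2, B1–B3, B1–B4, B1–B5, B3–B6, B6–B7, B6–B8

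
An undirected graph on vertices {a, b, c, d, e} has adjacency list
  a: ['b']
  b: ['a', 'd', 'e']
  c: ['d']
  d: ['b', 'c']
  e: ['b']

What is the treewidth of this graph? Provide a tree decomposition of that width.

Each bag holds 2 vertices, so the decomposition has width 1, which upper-bounds the treewidth. G has an edge, so its treewidth is at least 1. Therefore the treewidth is 1.

Treewidth 1.
Bags: B1 = {b, d}  B2 = {a, b}  B3 = {c, d}  B4 = {b, e}
Tree: B1–B2, B1–B3, B2–B4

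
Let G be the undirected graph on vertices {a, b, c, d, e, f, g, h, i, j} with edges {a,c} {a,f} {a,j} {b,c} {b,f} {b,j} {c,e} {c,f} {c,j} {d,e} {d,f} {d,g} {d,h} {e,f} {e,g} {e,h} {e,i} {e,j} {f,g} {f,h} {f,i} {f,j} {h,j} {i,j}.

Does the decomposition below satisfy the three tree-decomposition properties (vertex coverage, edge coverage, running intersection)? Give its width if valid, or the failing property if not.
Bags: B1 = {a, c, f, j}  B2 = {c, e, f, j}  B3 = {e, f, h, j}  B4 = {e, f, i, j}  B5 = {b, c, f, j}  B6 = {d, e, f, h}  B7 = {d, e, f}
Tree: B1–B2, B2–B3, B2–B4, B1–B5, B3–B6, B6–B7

No — vertex g appears in no bag.

A tree decomposition must satisfy three properties: every vertex lies in some bag; for every edge, both endpoints lie together in some bag; and for every vertex, the bags containing it form a connected subtree. Here vertex g appears in no bag, so the decomposition is invalid.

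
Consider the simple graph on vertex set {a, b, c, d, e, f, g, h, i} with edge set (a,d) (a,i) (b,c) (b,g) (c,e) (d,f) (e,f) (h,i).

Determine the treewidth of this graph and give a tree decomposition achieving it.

Treewidth 1.
Bags: B1 = {b, g}  B2 = {b, c}  B3 = {c, e}  B4 = {e, f}  B5 = {d, f}  B6 = {a, d}  B7 = {a, i}  B8 = {h, i}
Tree: B1–B2, B2–B3, B3–B4, B4–B5, B5–B6, B6–B7, B7–B8

Each bag holds 2 vertices, so the decomposition has width 1, which upper-bounds the treewidth. Since G has at least one edge (e.g. g–b), it is not an edgeless graph, so tw(G) ≥ 1. Hence tw(G) = 1 exactly.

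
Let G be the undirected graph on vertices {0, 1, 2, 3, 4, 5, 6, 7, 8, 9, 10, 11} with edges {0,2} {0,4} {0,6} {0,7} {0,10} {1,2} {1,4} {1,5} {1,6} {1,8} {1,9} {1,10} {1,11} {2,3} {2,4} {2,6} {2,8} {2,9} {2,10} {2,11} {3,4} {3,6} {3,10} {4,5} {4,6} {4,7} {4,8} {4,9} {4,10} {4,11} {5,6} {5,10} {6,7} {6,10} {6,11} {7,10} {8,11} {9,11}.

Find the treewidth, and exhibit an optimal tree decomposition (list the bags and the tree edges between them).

Treewidth 4.
One such decomposition:
Bags: B1 = {1, 2, 4, 6, 10}  B2 = {0, 2, 4, 6, 10}  B3 = {2, 3, 4, 6, 10}  B4 = {1, 2, 4, 6, 11}  B5 = {1, 2, 4, 9, 11}  B6 = {0, 4, 6, 7, 10}  B7 = {1, 2, 4, 8, 11}  B8 = {1, 4, 5, 6, 10}
Tree: B1–B2, B2–B3, B1–B4, B4–B5, B2–B6, B4–B7, B1–B8

Every bag has size at most 5, so the width is 5 − 1 = 4 and tw(G) ≤ 4. On the other hand G contains the 5-clique {0, 2, 4, 6, 10}. A clique must lie in a single bag of any decomposition, so no decomposition can have width below 4. The upper and lower bounds meet at 4, so that is the treewidth.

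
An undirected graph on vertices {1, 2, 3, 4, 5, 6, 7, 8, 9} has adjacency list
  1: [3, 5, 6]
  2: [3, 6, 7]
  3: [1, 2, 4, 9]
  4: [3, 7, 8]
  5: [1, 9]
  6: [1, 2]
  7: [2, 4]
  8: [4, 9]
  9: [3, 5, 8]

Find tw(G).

A width-3 tree decomposition is:
Bags: B1 = {1, 2, 5, 6}  B2 = {1, 2, 3, 5}  B3 = {2, 3, 5, 9}  B4 = {2, 3, 7, 9}  B5 = {3, 4, 7, 9}  B6 = {4, 7, 8, 9}
Tree: B1–B2, B2–B3, B3–B4, B4–B5, B5–B6
The largest bag has 4 vertices, giving width 3; this decomposition certifies tw(G) ≤ 3. For the lower bound: the 4 vertex sets {1,5,6}, {2}, {3}, {4,7,8,9} are disjoint, each induces a connected subgraph, and every pair is joined by at least one edge of G. Contracting each set to a single vertex therefore yields K_{4} as a minor, and since treewidth is minor-monotone, tw(G) ≥ tw(K_{4}) = 3. The upper and lower bounds meet at 3, so that is the treewidth.

3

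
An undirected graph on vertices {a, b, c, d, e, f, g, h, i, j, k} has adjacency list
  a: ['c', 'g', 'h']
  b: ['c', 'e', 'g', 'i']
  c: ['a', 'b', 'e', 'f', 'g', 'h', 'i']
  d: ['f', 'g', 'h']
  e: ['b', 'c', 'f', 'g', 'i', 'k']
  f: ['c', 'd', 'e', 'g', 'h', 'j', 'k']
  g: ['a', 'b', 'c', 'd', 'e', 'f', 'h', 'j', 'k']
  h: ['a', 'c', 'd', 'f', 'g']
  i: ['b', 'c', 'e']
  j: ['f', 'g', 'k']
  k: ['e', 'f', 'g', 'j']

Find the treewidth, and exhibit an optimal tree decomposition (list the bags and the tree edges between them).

Treewidth 3.
Bags: B1 = {c, e, f, g}  B2 = {b, c, e, g}  B3 = {c, f, g, h}  B4 = {e, f, g, k}  B5 = {b, c, e, i}  B6 = {a, c, g, h}  B7 = {f, g, j, k}  B8 = {d, f, g, h}
Tree: B1–B2, B1–B3, B1–B4, B2–B5, B3–B6, B4–B7, B3–B8

The largest bag has 4 vertices, giving width 3; this decomposition certifies tw(G) ≤ 3. For the lower bound, the 4 vertices {a, c, g, h} are pairwise adjacent, and any tree decomposition puts a clique entirely inside one bag — forcing width ≥ 3. Therefore the treewidth is 3.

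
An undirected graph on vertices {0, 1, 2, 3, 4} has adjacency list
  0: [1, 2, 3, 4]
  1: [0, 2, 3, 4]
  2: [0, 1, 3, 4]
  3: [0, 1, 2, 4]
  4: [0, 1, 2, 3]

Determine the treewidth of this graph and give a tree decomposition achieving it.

With just one bag of size 5, the width is 5 − 1 = 4, so tw(G) ≤ 4. For the lower bound, the 5 vertices {0, 1, 2, 3, 4} are pairwise adjacent, and any tree decomposition puts a clique entirely inside one bag — forcing width ≥ 4. The upper and lower bounds meet at 4, so that is the treewidth.

Treewidth 4.
One optimal decomposition is:
Bags: B1 = {0, 1, 2, 3, 4}
Tree: (single bag)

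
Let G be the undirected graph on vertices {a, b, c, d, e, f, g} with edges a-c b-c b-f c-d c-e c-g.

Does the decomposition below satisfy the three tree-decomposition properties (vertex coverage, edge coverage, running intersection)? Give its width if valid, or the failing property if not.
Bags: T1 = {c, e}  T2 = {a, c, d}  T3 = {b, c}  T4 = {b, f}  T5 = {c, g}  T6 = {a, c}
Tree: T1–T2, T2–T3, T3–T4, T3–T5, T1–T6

A tree decomposition must satisfy three properties: every vertex lies in some bag; for every edge, both endpoints lie together in some bag; and for every vertex, the bags containing it form a connected subtree. Here bags containing vertex a are not connected in the tree, so the decomposition is invalid.

No — bags containing vertex a are not connected in the tree.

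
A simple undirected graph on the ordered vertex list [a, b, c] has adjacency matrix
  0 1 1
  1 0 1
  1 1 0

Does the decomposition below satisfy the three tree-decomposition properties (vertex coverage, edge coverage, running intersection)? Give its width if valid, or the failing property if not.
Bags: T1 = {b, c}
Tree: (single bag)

A tree decomposition must satisfy three properties: every vertex lies in some bag; for every edge, both endpoints lie together in some bag; and for every vertex, the bags containing it form a connected subtree. Here vertex a appears in no bag, so the decomposition is invalid.

No — vertex a appears in no bag.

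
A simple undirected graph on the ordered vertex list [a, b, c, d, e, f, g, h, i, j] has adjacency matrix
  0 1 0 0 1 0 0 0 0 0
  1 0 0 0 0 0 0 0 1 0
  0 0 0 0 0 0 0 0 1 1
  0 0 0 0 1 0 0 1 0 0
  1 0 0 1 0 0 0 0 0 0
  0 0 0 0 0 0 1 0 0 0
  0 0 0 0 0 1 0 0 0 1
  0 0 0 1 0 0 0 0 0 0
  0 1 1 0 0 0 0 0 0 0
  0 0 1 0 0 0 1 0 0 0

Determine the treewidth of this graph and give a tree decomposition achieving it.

Each bag holds 2 vertices, so the decomposition has width 1, which upper-bounds the treewidth. Since G has at least one edge (e.g. f–g), it is not an edgeless graph, so tw(G) ≥ 1. Therefore the treewidth is 1.

Treewidth 1.
One such decomposition:
Bags: B1 = {f, g}  B2 = {g, j}  B3 = {c, j}  B4 = {c, i}  B5 = {b, i}  B6 = {a, b}  B7 = {a, e}  B8 = {d, e}  B9 = {d, h}
Tree: B1–B2, B2–B3, B3–B4, B4–B5, B5–B6, B6–B7, B7–B8, B8–B9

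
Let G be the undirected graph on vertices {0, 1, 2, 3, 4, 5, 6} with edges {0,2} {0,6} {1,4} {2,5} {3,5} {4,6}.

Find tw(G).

A width-1 tree decomposition is:
Bags: B1 = {3, 5}  B2 = {2, 5}  B3 = {0, 2}  B4 = {0, 6}  B5 = {4, 6}  B6 = {1, 4}
Tree: B1–B2, B2–B3, B3–B4, B4–B5, B5–B6
The largest bag has 2 vertices, giving width 1; this decomposition certifies tw(G) ≤ 1. G has an edge, so its treewidth is at least 1. Hence tw(G) = 1 exactly.

1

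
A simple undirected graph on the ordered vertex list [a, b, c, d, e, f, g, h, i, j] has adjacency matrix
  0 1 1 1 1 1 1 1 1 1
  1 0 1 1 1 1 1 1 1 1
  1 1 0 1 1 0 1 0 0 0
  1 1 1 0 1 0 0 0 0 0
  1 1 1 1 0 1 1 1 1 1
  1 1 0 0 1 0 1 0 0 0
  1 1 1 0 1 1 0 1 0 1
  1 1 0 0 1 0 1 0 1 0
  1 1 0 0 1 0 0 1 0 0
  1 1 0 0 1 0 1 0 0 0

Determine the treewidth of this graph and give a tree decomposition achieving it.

Treewidth 4.
One optimal decomposition is:
Bags: B1 = {a, b, e, g, h}  B2 = {a, b, c, e, g}  B3 = {a, b, c, d, e}  B4 = {a, b, e, h, i}  B5 = {a, b, e, g, j}  B6 = {a, b, e, f, g}
Tree: B1–B2, B2–B3, B1–B4, B1–B5, B5–B6

Every bag has size at most 5, so the width is 5 − 1 = 4 and tw(G) ≤ 4. On the other hand G contains the 5-clique {a, b, c, d, e}. A clique must lie in a single bag of any decomposition, so no decomposition can have width below 4. Combining the bounds, tw(G) = 4.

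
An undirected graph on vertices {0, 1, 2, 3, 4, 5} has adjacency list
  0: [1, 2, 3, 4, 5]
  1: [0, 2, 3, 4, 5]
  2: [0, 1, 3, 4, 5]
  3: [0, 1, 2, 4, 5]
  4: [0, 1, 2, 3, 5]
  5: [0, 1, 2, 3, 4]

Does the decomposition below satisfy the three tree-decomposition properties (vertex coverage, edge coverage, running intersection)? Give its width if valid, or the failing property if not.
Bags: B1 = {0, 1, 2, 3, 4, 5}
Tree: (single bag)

Yes; width 5.

Every vertex of G appears in some bag (union = {0, 1, 2, 3, 4, 5}); every edge is covered by a bag; and for each vertex v the set of bags containing v is connected in the bag tree. The decomposition is therefore valid. The largest bag has 6 vertices, so the width is 5.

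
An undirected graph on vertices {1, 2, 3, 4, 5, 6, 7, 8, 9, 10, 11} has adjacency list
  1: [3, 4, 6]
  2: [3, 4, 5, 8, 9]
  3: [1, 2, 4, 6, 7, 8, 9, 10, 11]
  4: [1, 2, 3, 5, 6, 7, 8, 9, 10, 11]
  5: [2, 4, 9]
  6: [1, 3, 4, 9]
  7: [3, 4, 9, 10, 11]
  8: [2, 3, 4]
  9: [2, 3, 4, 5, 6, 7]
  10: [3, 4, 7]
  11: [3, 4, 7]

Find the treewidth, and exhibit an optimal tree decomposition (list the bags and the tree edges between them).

Each bag holds 4 vertices, so the decomposition has width 3, which upper-bounds the treewidth. On the other hand G contains the 4-clique {1, 3, 4, 6}. A clique must lie in a single bag of any decomposition, so no decomposition can have width below 3. Hence tw(G) = 3 exactly.

Treewidth 3.
One optimal decomposition is:
Bags: B1 = {3, 4, 6, 9}  B2 = {2, 3, 4, 9}  B3 = {3, 4, 7, 9}  B4 = {2, 4, 5, 9}  B5 = {2, 3, 4, 8}  B6 = {1, 3, 4, 6}  B7 = {3, 4, 7, 11}  B8 = {3, 4, 7, 10}
Tree: B1–B2, B1–B3, B2–B4, B2–B5, B1–B6, B3–B7, B7–B8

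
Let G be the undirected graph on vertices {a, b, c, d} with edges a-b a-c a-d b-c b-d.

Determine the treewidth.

A width-2 tree decomposition is:
Bags: B1 = {a, b, d}  B2 = {a, b, c}
Tree: B1–B2
Each bag holds 3 vertices, so the decomposition has width 2, which upper-bounds the treewidth. For the lower bound, the 3 vertices {a, b, d} are pairwise adjacent, and any tree decomposition puts a clique entirely inside one bag — forcing width ≥ 2. Combining the bounds, tw(G) = 2.

2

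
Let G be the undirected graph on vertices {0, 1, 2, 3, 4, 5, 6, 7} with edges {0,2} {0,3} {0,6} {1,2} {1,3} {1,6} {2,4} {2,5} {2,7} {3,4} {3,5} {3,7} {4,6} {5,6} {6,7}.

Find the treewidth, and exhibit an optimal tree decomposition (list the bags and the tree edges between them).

Each bag holds 4 vertices, so the decomposition has width 3, which upper-bounds the treewidth. For the lower bound: the 4 vertex sets {3,4}, {1,2}, {6}, {7} are disjoint, each induces a connected subgraph, and every pair is joined by at least one edge of G. Contracting each set to a single vertex therefore yields K_{4} as a minor, and since treewidth is minor-monotone, tw(G) ≥ tw(K_{4}) = 3. The upper and lower bounds meet at 3, so that is the treewidth.

Treewidth 3.
Bags: B1 = {2, 3, 4, 6}  B2 = {1, 2, 3, 6}  B3 = {2, 3, 6, 7}  B4 = {2, 3, 5, 6}  B5 = {0, 2, 3, 6}
Tree: B1–B2, B2–B3, B3–B4, B4–B5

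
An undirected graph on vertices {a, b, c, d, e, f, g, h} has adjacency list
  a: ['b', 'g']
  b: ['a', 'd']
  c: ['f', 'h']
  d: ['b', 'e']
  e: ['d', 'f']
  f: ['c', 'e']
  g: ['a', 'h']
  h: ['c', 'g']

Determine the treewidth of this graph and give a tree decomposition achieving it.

The largest bag has 3 vertices, giving width 2; this decomposition certifies tw(G) ≤ 2. Since h–g–a–b–d–e–f–c–h is a cycle in G, G is not acyclic. Forests are exactly the graphs of treewidth ≤ 1, so tw(G) ≥ 2. Combining the bounds, tw(G) = 2.

Treewidth 2.
One optimal decomposition is:
Bags: B1 = {a, g, h}  B2 = {a, b, h}  B3 = {b, d, h}  B4 = {d, e, h}  B5 = {e, f, h}  B6 = {c, f, h}
Tree: B1–B2, B2–B3, B3–B4, B4–B5, B5–B6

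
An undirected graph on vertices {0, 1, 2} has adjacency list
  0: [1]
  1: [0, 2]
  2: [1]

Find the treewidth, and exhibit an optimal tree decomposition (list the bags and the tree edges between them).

The largest bag has 2 vertices, giving width 1; this decomposition certifies tw(G) ≤ 1. Any graph with an edge has treewidth ≥ 1, and G has the edge 1–2. Combining the bounds, tw(G) = 1.

Treewidth 1.
One such decomposition:
Bags: B1 = {1, 2}  B2 = {0, 1}
Tree: B1–B2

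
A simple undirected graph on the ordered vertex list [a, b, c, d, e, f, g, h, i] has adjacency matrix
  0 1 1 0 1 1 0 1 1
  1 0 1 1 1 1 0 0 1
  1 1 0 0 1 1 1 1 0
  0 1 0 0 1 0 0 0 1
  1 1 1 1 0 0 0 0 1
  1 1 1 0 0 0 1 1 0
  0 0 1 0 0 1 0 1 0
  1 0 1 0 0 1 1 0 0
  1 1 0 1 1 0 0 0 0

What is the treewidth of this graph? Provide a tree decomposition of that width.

Treewidth 3.
Bags: B1 = {a, c, f, h}  B2 = {c, f, g, h}  B3 = {a, b, c, f}  B4 = {a, b, c, e}  B5 = {a, b, e, i}  B6 = {b, d, e, i}
Tree: B1–B2, B1–B3, B3–B4, B4–B5, B5–B6

Each bag holds 4 vertices, so the decomposition has width 3, which upper-bounds the treewidth. On the other hand G contains the 4-clique {c, f, g, h}. A clique must lie in a single bag of any decomposition, so no decomposition can have width below 3. Hence tw(G) = 3 exactly.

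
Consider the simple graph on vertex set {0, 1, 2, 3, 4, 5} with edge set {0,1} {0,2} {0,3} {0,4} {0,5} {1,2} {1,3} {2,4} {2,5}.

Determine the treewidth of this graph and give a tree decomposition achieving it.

Treewidth 2.
One such decomposition:
Bags: B1 = {0, 1, 2}  B2 = {0, 2, 5}  B3 = {0, 1, 3}  B4 = {0, 2, 4}
Tree: B1–B2, B1–B3, B2–B4

Each bag holds 3 vertices, so the decomposition has width 2, which upper-bounds the treewidth. On the other hand G contains the 3-clique {0, 1, 2}. A clique must lie in a single bag of any decomposition, so no decomposition can have width below 2. Therefore the treewidth is 2.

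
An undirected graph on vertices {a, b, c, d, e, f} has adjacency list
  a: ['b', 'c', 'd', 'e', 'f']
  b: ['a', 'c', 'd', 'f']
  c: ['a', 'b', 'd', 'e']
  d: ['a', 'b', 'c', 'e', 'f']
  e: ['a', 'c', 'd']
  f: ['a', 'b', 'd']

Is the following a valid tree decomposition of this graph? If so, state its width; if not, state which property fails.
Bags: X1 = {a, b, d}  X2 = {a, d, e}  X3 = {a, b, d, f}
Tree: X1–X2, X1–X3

No — vertex c appears in no bag.

A tree decomposition must satisfy three properties: every vertex lies in some bag; for every edge, both endpoints lie together in some bag; and for every vertex, the bags containing it form a connected subtree. Here vertex c appears in no bag, so the decomposition is invalid.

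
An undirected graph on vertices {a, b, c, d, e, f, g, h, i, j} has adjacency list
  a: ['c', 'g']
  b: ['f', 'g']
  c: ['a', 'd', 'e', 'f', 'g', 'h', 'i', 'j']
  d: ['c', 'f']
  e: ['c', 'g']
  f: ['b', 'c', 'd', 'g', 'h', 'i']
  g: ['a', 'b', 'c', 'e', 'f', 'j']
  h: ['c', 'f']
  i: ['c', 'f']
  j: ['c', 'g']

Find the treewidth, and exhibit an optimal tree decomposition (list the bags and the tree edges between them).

Treewidth 2.
Bags: B1 = {c, e, g}  B2 = {c, g, j}  B3 = {c, f, g}  B4 = {b, f, g}  B5 = {c, f, h}  B6 = {c, f, i}  B7 = {c, d, f}  B8 = {a, c, g}
Tree: B1–B2, B1–B3, B3–B4, B3–B5, B5–B6, B6–B7, B2–B8

The largest bag has 3 vertices, giving width 2; this decomposition certifies tw(G) ≤ 2. Conversely, {a, c, g} is a clique of size 3, and the vertices of any clique must share a bag in every tree decomposition; so some bag has ≥ 3 vertices and tw(G) ≥ 2. The upper and lower bounds meet at 2, so that is the treewidth.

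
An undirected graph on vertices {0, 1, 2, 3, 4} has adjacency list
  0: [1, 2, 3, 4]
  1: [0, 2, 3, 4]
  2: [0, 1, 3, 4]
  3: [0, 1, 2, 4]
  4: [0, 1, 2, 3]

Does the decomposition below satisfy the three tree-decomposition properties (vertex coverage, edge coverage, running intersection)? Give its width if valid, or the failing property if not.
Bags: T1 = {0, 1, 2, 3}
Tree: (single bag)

A tree decomposition must satisfy three properties: every vertex lies in some bag; for every edge, both endpoints lie together in some bag; and for every vertex, the bags containing it form a connected subtree. Here vertex 4 appears in no bag, so the decomposition is invalid.

No — vertex 4 appears in no bag.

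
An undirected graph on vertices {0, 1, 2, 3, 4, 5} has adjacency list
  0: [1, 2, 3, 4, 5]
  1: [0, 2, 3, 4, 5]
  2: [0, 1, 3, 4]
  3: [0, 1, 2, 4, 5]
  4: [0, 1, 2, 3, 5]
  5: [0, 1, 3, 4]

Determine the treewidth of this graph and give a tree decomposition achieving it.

Treewidth 4.
One optimal decomposition is:
Bags: B1 = {0, 1, 2, 3, 4}  B2 = {0, 1, 3, 4, 5}
Tree: B1–B2

The largest bag has 5 vertices, giving width 4; this decomposition certifies tw(G) ≤ 4. For the lower bound, the 5 vertices {0, 1, 2, 3, 4} are pairwise adjacent, and any tree decomposition puts a clique entirely inside one bag — forcing width ≥ 4. Therefore the treewidth is 4.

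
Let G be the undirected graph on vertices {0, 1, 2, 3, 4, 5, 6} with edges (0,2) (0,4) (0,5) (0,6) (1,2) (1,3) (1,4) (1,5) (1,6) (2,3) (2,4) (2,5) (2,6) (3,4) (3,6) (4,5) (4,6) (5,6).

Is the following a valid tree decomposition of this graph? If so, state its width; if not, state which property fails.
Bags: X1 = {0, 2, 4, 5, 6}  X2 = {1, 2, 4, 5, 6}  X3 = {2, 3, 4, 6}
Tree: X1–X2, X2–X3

A tree decomposition must satisfy three properties: every vertex lies in some bag; for every edge, both endpoints lie together in some bag; and for every vertex, the bags containing it form a connected subtree. Here edge (1,3) lies in no bag, so the decomposition is invalid.

No — edge (1,3) lies in no bag.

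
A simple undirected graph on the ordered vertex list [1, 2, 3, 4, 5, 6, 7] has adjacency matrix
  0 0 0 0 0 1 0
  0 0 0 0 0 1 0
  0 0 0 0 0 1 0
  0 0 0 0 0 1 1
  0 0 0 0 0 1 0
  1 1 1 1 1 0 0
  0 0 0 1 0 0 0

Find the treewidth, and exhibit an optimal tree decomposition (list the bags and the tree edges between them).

Each bag holds 2 vertices, so the decomposition has width 1, which upper-bounds the treewidth. G has an edge, so its treewidth is at least 1. Therefore the treewidth is 1.

Treewidth 1.
Bags: B1 = {5, 6}  B2 = {4, 6}  B3 = {3, 6}  B4 = {4, 7}  B5 = {2, 6}  B6 = {1, 6}
Tree: B1–B2, B1–B3, B2–B4, B2–B5, B1–B6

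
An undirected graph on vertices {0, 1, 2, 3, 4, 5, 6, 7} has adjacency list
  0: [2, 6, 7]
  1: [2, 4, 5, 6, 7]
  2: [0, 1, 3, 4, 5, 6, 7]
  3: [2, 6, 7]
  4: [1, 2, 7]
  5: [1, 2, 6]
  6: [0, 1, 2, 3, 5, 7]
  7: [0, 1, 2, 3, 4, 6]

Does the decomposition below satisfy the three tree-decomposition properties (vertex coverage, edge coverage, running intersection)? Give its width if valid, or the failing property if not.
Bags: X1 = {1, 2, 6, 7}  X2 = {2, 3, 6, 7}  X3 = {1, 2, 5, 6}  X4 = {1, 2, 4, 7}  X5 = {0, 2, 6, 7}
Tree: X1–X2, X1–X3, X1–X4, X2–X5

Vertex coverage: the bags together contain {0, 1, 2, 3, 4, 5, 6, 7}, the full vertex set. Edge coverage: each edge of G has both endpoints in at least one bag. Running intersection: for every vertex, the bags containing it form a connected subtree. All three properties hold, so this is a valid tree decomposition of width max|bag| − 1 = 3, and hence tw(G) ≤ 3.

Yes; width 3.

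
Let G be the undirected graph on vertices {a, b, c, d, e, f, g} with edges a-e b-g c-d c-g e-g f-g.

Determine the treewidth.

A width-1 tree decomposition is:
Bags: B1 = {c, g}  B2 = {e, g}  B3 = {f, g}  B4 = {b, g}  B5 = {a, e}  B6 = {c, d}
Tree: B1–B2, B1–B3, B2–B4, B2–B5, B1–B6
The largest bag has 2 vertices, giving width 1; this decomposition certifies tw(G) ≤ 1. G has an edge, so its treewidth is at least 1. Combining the bounds, tw(G) = 1.

1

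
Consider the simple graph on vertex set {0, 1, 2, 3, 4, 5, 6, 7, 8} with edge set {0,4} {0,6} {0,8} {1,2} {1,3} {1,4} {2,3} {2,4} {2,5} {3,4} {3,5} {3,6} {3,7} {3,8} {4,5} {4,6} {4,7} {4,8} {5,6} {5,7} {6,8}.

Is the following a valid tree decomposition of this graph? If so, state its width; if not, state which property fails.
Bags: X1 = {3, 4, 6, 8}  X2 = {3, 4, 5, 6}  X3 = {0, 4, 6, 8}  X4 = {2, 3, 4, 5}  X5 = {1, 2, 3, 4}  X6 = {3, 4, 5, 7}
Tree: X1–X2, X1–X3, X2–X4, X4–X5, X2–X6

Vertex coverage: the bags together contain {0, 1, 2, 3, 4, 5, 6, 7, 8}, the full vertex set. Edge coverage: each edge of G has both endpoints in at least one bag. Running intersection: for every vertex, the bags containing it form a connected subtree. All three properties hold, so this is a valid tree decomposition of width max|bag| − 1 = 3, and hence tw(G) ≤ 3.

Yes; width 3.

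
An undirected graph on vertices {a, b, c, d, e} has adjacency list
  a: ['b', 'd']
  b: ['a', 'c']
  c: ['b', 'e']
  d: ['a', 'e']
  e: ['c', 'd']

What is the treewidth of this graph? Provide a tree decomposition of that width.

Treewidth 2.
One optimal decomposition is:
Bags: B1 = {c, d, e}  B2 = {b, c, d}  B3 = {a, b, d}
Tree: B1–B2, B2–B3

Every bag has size at most 3, so the width is 3 − 1 = 2 and tw(G) ≤ 2. Since d–e–c–b–a–d is a cycle in G, G is not acyclic. Forests are exactly the graphs of treewidth ≤ 1, so tw(G) ≥ 2. Therefore the treewidth is 2.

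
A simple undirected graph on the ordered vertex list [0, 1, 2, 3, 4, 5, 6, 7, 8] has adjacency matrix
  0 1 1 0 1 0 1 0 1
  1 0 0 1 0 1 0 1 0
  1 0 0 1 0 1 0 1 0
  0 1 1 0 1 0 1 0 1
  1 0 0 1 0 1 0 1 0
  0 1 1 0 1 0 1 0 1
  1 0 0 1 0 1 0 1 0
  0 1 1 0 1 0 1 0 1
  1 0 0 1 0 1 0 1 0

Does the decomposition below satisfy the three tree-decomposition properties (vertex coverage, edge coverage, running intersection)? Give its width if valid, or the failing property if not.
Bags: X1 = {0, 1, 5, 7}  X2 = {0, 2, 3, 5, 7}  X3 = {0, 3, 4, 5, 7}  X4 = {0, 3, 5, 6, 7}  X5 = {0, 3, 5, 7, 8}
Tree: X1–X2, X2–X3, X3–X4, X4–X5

A tree decomposition must satisfy three properties: every vertex lies in some bag; for every edge, both endpoints lie together in some bag; and for every vertex, the bags containing it form a connected subtree. Here edge (3,1) lies in no bag, so the decomposition is invalid.

No — edge (3,1) lies in no bag.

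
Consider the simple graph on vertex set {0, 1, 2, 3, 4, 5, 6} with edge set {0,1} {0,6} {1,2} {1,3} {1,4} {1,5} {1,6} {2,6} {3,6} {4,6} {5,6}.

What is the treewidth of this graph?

2

A width-2 tree decomposition is:
Bags: B1 = {1, 2, 6}  B2 = {1, 5, 6}  B3 = {0, 1, 6}  B4 = {1, 4, 6}  B5 = {1, 3, 6}
Tree: B1–B2, B2–B3, B2–B4, B2–B5
The largest bag has 3 vertices, giving width 2; this decomposition certifies tw(G) ≤ 2. On the other hand G contains the 3-clique {0, 1, 6}. A clique must lie in a single bag of any decomposition, so no decomposition can have width below 2. Combining the bounds, tw(G) = 2.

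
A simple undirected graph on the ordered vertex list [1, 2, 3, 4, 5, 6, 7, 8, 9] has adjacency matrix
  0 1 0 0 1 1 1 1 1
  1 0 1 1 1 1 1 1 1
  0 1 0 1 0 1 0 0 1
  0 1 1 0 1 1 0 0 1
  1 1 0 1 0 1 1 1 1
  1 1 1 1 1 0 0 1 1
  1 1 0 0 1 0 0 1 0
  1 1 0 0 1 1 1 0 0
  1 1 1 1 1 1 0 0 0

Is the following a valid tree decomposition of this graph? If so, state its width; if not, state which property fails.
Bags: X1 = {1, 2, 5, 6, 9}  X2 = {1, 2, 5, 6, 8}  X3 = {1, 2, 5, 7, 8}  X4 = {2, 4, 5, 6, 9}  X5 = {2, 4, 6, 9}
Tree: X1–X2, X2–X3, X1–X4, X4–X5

A tree decomposition must satisfy three properties: every vertex lies in some bag; for every edge, both endpoints lie together in some bag; and for every vertex, the bags containing it form a connected subtree. Here vertex 3 appears in no bag, so the decomposition is invalid.

No — vertex 3 appears in no bag.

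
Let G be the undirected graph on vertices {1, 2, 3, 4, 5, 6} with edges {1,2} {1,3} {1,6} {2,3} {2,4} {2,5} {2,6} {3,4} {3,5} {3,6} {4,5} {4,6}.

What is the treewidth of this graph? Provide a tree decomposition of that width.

Each bag holds 4 vertices, so the decomposition has width 3, which upper-bounds the treewidth. For the lower bound, the 4 vertices {1, 2, 3, 6} are pairwise adjacent, and any tree decomposition puts a clique entirely inside one bag — forcing width ≥ 3. Therefore the treewidth is 3.

Treewidth 3.
One optimal decomposition is:
Bags: B1 = {2, 3, 4, 6}  B2 = {2, 3, 4, 5}  B3 = {1, 2, 3, 6}
Tree: B1–B2, B1–B3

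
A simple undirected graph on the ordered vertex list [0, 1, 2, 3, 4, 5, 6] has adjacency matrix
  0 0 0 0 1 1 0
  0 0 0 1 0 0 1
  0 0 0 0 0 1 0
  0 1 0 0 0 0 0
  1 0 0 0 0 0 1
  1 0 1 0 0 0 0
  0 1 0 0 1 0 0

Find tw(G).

1

A width-1 tree decomposition is:
Bags: B1 = {1, 3}  B2 = {1, 6}  B3 = {4, 6}  B4 = {0, 4}  B5 = {0, 5}  B6 = {2, 5}
Tree: B1–B2, B2–B3, B3–B4, B4–B5, B5–B6
Each bag holds 2 vertices, so the decomposition has width 1, which upper-bounds the treewidth. G has an edge, so its treewidth is at least 1. Hence tw(G) = 1 exactly.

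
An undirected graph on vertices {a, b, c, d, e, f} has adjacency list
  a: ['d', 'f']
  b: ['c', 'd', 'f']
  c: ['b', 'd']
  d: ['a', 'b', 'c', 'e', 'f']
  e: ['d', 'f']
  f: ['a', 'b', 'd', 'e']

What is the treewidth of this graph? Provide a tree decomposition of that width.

The largest bag has 3 vertices, giving width 2; this decomposition certifies tw(G) ≤ 2. On the other hand G contains the 3-clique {b, c, d}. A clique must lie in a single bag of any decomposition, so no decomposition can have width below 2. Therefore the treewidth is 2.

Treewidth 2.
One such decomposition:
Bags: B1 = {b, d, f}  B2 = {d, e, f}  B3 = {b, c, d}  B4 = {a, d, f}
Tree: B1–B2, B1–B3, B1–B4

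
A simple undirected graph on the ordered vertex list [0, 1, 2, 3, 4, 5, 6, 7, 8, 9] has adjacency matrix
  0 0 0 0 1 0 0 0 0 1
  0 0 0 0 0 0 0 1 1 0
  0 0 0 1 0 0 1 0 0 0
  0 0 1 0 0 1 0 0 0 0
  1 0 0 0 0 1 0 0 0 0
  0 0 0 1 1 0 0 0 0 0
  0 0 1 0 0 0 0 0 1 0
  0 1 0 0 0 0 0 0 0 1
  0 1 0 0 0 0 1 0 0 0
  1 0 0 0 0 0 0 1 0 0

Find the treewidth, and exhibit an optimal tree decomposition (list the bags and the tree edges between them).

Treewidth 2.
Bags: B1 = {0, 4, 9}  B2 = {4, 7, 9}  B3 = {1, 4, 7}  B4 = {1, 4, 8}  B5 = {4, 6, 8}  B6 = {2, 4, 6}  B7 = {2, 3, 4}  B8 = {3, 4, 5}
Tree: B1–B2, B2–B3, B3–B4, B4–B5, B5–B6, B6–B7, B7–B8

Each bag holds 3 vertices, so the decomposition has width 2, which upper-bounds the treewidth. The edges 4–0–9–7–1–8–6–2–3–5–4 form a cycle, so G is not a tree and its treewidth is at least 2. Therefore the treewidth is 2.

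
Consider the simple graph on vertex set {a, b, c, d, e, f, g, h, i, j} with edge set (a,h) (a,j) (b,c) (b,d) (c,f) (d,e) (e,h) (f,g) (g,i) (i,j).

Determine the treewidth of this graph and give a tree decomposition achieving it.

Every bag has size at most 3, so the width is 3 − 1 = 2 and tw(G) ≤ 2. The edges g–i–j–a–h–e–d–b–c–f–g form a cycle, so G is not a tree and its treewidth is at least 2. The upper and lower bounds meet at 2, so that is the treewidth.

Treewidth 2.
One optimal decomposition is:
Bags: B1 = {g, i, j}  B2 = {a, g, j}  B3 = {a, g, h}  B4 = {e, g, h}  B5 = {d, e, g}  B6 = {b, d, g}  B7 = {b, c, g}  B8 = {c, f, g}
Tree: B1–B2, B2–B3, B3–B4, B4–B5, B5–B6, B6–B7, B7–B8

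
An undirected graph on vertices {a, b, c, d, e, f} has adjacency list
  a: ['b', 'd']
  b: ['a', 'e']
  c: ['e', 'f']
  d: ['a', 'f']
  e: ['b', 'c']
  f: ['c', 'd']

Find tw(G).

2

A width-2 tree decomposition is:
Bags: B1 = {a, b, e}  B2 = {a, d, e}  B3 = {d, e, f}  B4 = {c, e, f}
Tree: B1–B2, B2–B3, B3–B4
Every bag has size at most 3, so the width is 3 − 1 = 2 and tw(G) ≤ 2. The edges e–b–a–d–f–c–e form a cycle, so G is not a tree and its treewidth is at least 2. Combining the bounds, tw(G) = 2.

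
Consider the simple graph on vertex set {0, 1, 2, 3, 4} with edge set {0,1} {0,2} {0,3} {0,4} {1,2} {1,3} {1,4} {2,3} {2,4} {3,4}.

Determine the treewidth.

A width-4 tree decomposition is:
Bags: B1 = {0, 1, 2, 3, 4}
Tree: (single bag)
With just one bag of size 5, the width is 5 − 1 = 4, so tw(G) ≤ 4. On the other hand G contains the 5-clique {0, 1, 2, 3, 4}. A clique must lie in a single bag of any decomposition, so no decomposition can have width below 4. The upper and lower bounds meet at 4, so that is the treewidth.

4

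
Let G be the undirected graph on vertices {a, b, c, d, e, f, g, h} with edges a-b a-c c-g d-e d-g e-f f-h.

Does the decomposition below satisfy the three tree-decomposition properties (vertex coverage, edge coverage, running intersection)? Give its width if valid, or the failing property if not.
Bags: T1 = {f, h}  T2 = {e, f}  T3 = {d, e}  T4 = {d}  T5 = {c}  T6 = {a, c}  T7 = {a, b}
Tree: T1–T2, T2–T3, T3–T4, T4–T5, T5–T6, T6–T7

No — vertex g appears in no bag.

A tree decomposition must satisfy three properties: every vertex lies in some bag; for every edge, both endpoints lie together in some bag; and for every vertex, the bags containing it form a connected subtree. Here vertex g appears in no bag, so the decomposition is invalid.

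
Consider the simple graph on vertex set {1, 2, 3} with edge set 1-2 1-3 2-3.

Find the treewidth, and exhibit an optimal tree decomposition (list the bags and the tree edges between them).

With just one bag of size 3, the width is 3 − 1 = 2, so tw(G) ≤ 2. For the lower bound, the 3 vertices {1, 2, 3} are pairwise adjacent, and any tree decomposition puts a clique entirely inside one bag — forcing width ≥ 2. Hence tw(G) = 2 exactly.

Treewidth 2.
One optimal decomposition is:
Bags: B1 = {1, 2, 3}
Tree: (single bag)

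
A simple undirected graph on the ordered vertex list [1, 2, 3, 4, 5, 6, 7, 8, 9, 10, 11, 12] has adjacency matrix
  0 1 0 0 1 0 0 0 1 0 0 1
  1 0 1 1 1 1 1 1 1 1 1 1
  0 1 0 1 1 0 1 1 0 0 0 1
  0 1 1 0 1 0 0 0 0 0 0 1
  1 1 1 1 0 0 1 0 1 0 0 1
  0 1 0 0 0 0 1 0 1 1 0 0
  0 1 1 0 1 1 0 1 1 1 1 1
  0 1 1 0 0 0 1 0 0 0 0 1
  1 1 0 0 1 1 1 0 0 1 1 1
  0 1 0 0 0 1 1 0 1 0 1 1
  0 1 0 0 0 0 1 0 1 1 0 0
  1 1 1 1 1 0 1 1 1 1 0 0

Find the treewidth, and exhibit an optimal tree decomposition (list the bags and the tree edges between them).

Treewidth 4.
One such decomposition:
Bags: B1 = {2, 5, 7, 9, 12}  B2 = {2, 3, 5, 7, 12}  B3 = {2, 3, 4, 5, 12}  B4 = {1, 2, 5, 9, 12}  B5 = {2, 7, 9, 10, 12}  B6 = {2, 3, 7, 8, 12}  B7 = {2, 6, 7, 9, 10}  B8 = {2, 7, 9, 10, 11}
Tree: B1–B2, B2–B3, B1–B4, B1–B5, B2–B6, B5–B7, B7–B8

Every bag has size at most 5, so the width is 5 − 1 = 4 and tw(G) ≤ 4. Conversely, {1, 2, 5, 9, 12} is a clique of size 5, and the vertices of any clique must share a bag in every tree decomposition; so some bag has ≥ 5 vertices and tw(G) ≥ 4. Therefore the treewidth is 4.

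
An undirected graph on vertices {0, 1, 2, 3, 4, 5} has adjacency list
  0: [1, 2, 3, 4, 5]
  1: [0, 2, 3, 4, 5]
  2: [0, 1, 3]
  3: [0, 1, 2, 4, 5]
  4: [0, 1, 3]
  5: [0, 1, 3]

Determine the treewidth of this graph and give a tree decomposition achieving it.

Treewidth 3.
One such decomposition:
Bags: B1 = {0, 1, 3, 5}  B2 = {0, 1, 2, 3}  B3 = {0, 1, 3, 4}
Tree: B1–B2, B2–B3

The largest bag has 4 vertices, giving width 3; this decomposition certifies tw(G) ≤ 3. Conversely, {0, 1, 2, 3} is a clique of size 4, and the vertices of any clique must share a bag in every tree decomposition; so some bag has ≥ 4 vertices and tw(G) ≥ 3. Combining the bounds, tw(G) = 3.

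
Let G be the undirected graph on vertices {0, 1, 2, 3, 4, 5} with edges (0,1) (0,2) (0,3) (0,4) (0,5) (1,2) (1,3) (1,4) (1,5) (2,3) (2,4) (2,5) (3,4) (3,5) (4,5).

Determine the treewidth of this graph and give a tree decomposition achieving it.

Treewidth 5.
Bags: B1 = {0, 1, 2, 3, 4, 5}
Tree: (single bag)

A single bag containing all 6 vertices is trivially a valid decomposition of width 5. For the lower bound, the 6 vertices {0, 1, 2, 3, 4, 5} are pairwise adjacent, and any tree decomposition puts a clique entirely inside one bag — forcing width ≥ 5. Therefore the treewidth is 5.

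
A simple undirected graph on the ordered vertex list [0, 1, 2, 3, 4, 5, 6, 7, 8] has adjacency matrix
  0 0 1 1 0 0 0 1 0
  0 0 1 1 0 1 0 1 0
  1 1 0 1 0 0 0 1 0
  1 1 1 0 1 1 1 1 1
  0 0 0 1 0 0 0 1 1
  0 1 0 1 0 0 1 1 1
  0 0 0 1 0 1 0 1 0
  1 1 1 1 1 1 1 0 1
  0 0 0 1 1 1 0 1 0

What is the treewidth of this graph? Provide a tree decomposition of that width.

Treewidth 3.
One such decomposition:
Bags: B1 = {1, 2, 3, 7}  B2 = {1, 3, 5, 7}  B3 = {3, 5, 7, 8}  B4 = {0, 2, 3, 7}  B5 = {3, 4, 7, 8}  B6 = {3, 5, 6, 7}
Tree: B1–B2, B2–B3, B1–B4, B3–B5, B3–B6

Each bag holds 4 vertices, so the decomposition has width 3, which upper-bounds the treewidth. Conversely, {0, 2, 3, 7} is a clique of size 4, and the vertices of any clique must share a bag in every tree decomposition; so some bag has ≥ 4 vertices and tw(G) ≥ 3. Hence tw(G) = 3 exactly.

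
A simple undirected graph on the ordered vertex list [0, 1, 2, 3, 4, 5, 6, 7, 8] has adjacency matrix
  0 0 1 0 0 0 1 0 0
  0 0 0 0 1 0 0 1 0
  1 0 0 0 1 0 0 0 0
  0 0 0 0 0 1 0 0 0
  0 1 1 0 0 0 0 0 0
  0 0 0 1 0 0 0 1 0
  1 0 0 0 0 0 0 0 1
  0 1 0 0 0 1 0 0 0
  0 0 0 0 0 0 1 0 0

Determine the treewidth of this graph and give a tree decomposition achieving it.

Treewidth 1.
One optimal decomposition is:
Bags: B1 = {6, 8}  B2 = {0, 6}  B3 = {0, 2}  B4 = {2, 4}  B5 = {1, 4}  B6 = {1, 7}  B7 = {5, 7}  B8 = {3, 5}
Tree: B1–B2, B2–B3, B3–B4, B4–B5, B5–B6, B6–B7, B7–B8

The largest bag has 2 vertices, giving width 1; this decomposition certifies tw(G) ≤ 1. Any graph with an edge has treewidth ≥ 1, and G has the edge 8–6. Hence tw(G) = 1 exactly.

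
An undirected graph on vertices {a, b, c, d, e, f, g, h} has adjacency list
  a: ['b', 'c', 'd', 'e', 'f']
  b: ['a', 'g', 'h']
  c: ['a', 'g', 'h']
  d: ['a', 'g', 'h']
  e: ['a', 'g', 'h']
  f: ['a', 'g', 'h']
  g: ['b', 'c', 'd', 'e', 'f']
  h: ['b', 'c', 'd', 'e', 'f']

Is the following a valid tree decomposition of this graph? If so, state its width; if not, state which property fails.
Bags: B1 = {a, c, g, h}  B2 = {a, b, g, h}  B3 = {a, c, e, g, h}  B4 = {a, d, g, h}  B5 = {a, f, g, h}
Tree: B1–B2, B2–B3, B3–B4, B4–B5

No — bags containing vertex c are not connected in the tree.

A tree decomposition must satisfy three properties: every vertex lies in some bag; for every edge, both endpoints lie together in some bag; and for every vertex, the bags containing it form a connected subtree. Here bags containing vertex c are not connected in the tree, so the decomposition is invalid.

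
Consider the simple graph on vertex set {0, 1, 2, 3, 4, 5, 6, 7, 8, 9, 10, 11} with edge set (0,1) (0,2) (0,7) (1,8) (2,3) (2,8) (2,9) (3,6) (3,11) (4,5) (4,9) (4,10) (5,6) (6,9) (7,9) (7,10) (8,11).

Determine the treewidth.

A width-3 tree decomposition is:
Bags: B1 = {4, 5, 7, 10}  B2 = {4, 5, 7, 9}  B3 = {5, 6, 7, 9}  B4 = {0, 6, 7, 9}  B5 = {0, 2, 6, 9}  B6 = {0, 2, 3, 6}  B7 = {0, 1, 2, 3}  B8 = {1, 2, 3, 8}  B9 = {1, 3, 8, 11}
Tree: B1–B2, B2–B3, B3–B4, B4–B5, B5–B6, B6–B7, B7–B8, B8–B9
The largest bag has 4 vertices, giving width 3; this decomposition certifies tw(G) ≤ 3. For the lower bound: the 4 vertex sets {4,5,10}, {7}, {9}, {0,2,3,6} are disjoint, each induces a connected subgraph, and every pair is joined by at least one edge of G. Contracting each set to a single vertex therefore yields K_{4} as a minor, and since treewidth is minor-monotone, tw(G) ≥ tw(K_{4}) = 3. Hence tw(G) = 3 exactly.

3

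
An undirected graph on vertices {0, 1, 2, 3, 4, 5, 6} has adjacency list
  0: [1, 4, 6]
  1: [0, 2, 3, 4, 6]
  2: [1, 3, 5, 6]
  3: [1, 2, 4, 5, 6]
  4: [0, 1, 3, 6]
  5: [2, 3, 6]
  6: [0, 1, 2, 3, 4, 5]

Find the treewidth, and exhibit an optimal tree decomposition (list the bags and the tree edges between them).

Every bag has size at most 4, so the width is 4 − 1 = 3 and tw(G) ≤ 3. Conversely, {0, 1, 4, 6} is a clique of size 4, and the vertices of any clique must share a bag in every tree decomposition; so some bag has ≥ 4 vertices and tw(G) ≥ 3. Combining the bounds, tw(G) = 3.

Treewidth 3.
One such decomposition:
Bags: B1 = {1, 2, 3, 6}  B2 = {2, 3, 5, 6}  B3 = {1, 3, 4, 6}  B4 = {0, 1, 4, 6}
Tree: B1–B2, B1–B3, B3–B4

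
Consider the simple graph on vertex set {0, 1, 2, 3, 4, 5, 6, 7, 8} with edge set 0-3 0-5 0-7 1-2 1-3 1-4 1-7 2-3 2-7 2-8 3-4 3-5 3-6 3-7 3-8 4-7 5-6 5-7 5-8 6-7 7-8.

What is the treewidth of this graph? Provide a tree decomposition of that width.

Treewidth 3.
Bags: B1 = {3, 5, 6, 7}  B2 = {3, 5, 7, 8}  B3 = {0, 3, 5, 7}  B4 = {2, 3, 7, 8}  B5 = {1, 2, 3, 7}  B6 = {1, 3, 4, 7}
Tree: B1–B2, B1–B3, B2–B4, B4–B5, B5–B6

Each bag holds 4 vertices, so the decomposition has width 3, which upper-bounds the treewidth. Conversely, {1, 2, 3, 7} is a clique of size 4, and the vertices of any clique must share a bag in every tree decomposition; so some bag has ≥ 4 vertices and tw(G) ≥ 3. Hence tw(G) = 3 exactly.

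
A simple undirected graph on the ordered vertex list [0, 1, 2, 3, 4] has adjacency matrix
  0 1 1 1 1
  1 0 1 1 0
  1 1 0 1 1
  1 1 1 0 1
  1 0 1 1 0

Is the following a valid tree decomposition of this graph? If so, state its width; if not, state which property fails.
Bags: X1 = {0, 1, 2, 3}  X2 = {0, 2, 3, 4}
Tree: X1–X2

Yes; width 3.

Checking the three conditions: (i) the bags cover all of {0, 1, 2, 3, 4}; (ii) for each edge, some bag contains both endpoints; (iii) the bags containing any fixed vertex form a subtree. All hold, so the decomposition is valid with width 4 − 1 = 3.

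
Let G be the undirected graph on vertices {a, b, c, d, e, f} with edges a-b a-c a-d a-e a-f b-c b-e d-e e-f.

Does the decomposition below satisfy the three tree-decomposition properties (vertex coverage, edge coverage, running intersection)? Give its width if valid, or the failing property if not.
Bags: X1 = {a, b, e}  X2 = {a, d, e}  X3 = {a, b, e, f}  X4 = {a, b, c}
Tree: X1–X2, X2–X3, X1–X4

No — bags containing vertex b are not connected in the tree.

A tree decomposition must satisfy three properties: every vertex lies in some bag; for every edge, both endpoints lie together in some bag; and for every vertex, the bags containing it form a connected subtree. Here bags containing vertex b are not connected in the tree, so the decomposition is invalid.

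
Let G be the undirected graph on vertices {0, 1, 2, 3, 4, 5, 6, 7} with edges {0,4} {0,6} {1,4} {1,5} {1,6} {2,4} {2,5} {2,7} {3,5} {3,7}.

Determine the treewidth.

2

A width-2 tree decomposition is:
Bags: B1 = {2, 3, 7}  B2 = {2, 3, 5}  B3 = {2, 4, 5}  B4 = {1, 4, 5}  B5 = {0, 1, 4}  B6 = {0, 1, 6}
Tree: B1–B2, B2–B3, B3–B4, B4–B5, B5–B6
Each bag holds 3 vertices, so the decomposition has width 2, which upper-bounds the treewidth. For the lower bound, G contains the cycle 7–3–5–2–7, so G is not a forest; only forests have treewidth ≤ 1, hence tw(G) ≥ 2. Therefore the treewidth is 2.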